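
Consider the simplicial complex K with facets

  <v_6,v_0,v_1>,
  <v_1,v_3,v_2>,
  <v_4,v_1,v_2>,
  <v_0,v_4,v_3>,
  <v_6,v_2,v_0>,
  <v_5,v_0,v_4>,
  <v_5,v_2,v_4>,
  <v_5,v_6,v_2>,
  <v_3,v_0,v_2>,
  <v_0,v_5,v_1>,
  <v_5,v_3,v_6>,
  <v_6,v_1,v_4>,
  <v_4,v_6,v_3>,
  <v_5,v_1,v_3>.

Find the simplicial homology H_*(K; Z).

Take the total order v_0 < v_1 < v_2 < v_3 < v_4 < v_5 < v_6 on the vertex set. Then K (dimension 2) consists of the simplices:

  0-simplices (7): [v_0], [v_1], [v_2], [v_3], [v_4], [v_5], [v_6]
  1-simplices (21): (21 of them)
  2-simplices (14): (14 of them)

Hence C_0 ≅ Z^7, C_1 ≅ Z^21, C_2 ≅ Z^14.

Boundary ∂_1: C_1 → C_0 is given by ∂[p,q] = [q] − [p]. For instance
  ∂[v_3,v_6] = [v_6] − [v_3].
The 7×21 boundary matrix has rank 6 and Smith normal form diag(1,1,1,1,1,1).

Boundary ∂_2: C_2 → C_1 maps a triangle to the signed sum of its edges. For instance
  ∂[v_1,v_2,v_3] = [v_2,v_3] − [v_1,v_3] + [v_1,v_2],
  ∂[v_0,v_2,v_6] = [v_2,v_6] − [v_0,v_6] + [v_0,v_2].
The resulting 21×14 matrix has rank 13, and its Smith normal form has invariant factors (1,1,1,1,1,1,1,1,1,1,1,1,1).

From H_k ≅ ker(∂_k) / im(∂_{k+1}) we obtain:

  H_0: rank C_0 − rank ∂_1 = 7 − 6 = 1, and the invariant factors of ∂_1 are all 1, so H_0 ≅ Z.
  H_1: rank ker ∂_1 − rank ∂_2 = (21 − 6) − 13 = 2, and the invariant factors of ∂_2 are all 1, so H_1 ≅ Z^2.
  H_2: rank ker ∂_2 − rank ∂_3 = (14 − 13) − 0 = 1, and there is no ∂_3, so H_2 ≅ Z.

As a check, the Euler characteristic is 7 − 21 + 14 = 0, which agrees with 1 − 2 + 1 = 0.
(K is a triangulation of the torus T^2.)

H_0 = Z,  H_1 = Z^2,  H_2 = Z.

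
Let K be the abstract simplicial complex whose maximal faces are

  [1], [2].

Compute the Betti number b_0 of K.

b_0 = 2.

Order the vertices as 1 < 2. Listing each simplex with vertices in this order, K has dimension 0 with simplices:

  0-simplices (2): [1], [2]

giving chain groups C_0 ≅ Z^2.

Now H_k = ker ∂_k / im ∂_{k+1}, so:

  H_0: rank C_0 − rank ∂_1 = 2 − 0 = 2, and there is no ∂_1, so H_0 ≅ Z^2.

Hence the Betti numbers are b_0 = 2.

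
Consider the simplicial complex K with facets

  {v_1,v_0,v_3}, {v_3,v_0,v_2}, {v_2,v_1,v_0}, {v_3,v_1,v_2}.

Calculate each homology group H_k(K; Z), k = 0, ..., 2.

K has 4 vertices, 6 edges, 4 triangles.
rank ∂_0 = 0, rank ∂_1 = 3 ⇒ b_0 = 4 − 0 − 3 = 1; all invariant factors of ∂_1 are 1 so no torsion. So H_0 = Z.
rank ∂_1 = 3, rank ∂_2 = 3 ⇒ b_1 = 6 − 3 − 3 = 0; all invariant factors of ∂_2 are 1 so no torsion. So H_1 = 0.
rank ∂_2 = 3, rank ∂_3 = 0 ⇒ b_2 = 4 − 3 − 0 = 1. So H_2 = Z.

H_0 ≅ Z,  H_1 = 0,  H_2 ≅ Z.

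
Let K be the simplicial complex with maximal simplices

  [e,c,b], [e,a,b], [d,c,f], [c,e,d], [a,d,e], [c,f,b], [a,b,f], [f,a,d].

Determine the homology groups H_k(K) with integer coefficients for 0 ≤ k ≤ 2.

H_0 ≅ Z,  H_1 = 0,  H_2 ≅ Z.

Fix the vertex order a < b < c < d < e < f and write every simplex with vertices in increasing order. Then dim K = 2 and the simplices of K are:

  0-simplices (6): a, b, c, d, e, f
  1-simplices (12): ab, ad, ae, af, bc, be, bf, cd, ce, cf, de, df
  2-simplices (8): abe, abf, ade, adf, bce, bcf, cde, cdf

giving chain groups C_0 ≅ Z^6, C_1 ≅ Z^12, C_2 ≅ Z^8.

Boundary ∂_1: C_1 → C_0 maps an edge to its endpoints' difference, ∂[p,q] = q − p. For instance
  ∂cf = f − c.
As a 6×12 matrix over Z this has rank 5, with invariant factors (1,1,1,1,1).

The boundary map ∂_2: C_2 → C_1 maps a triangle to the signed sum of its edges. For instance
  ∂abe = be − ae + ab,
  ∂bcf = cf − bf + bc.
As a 12×8 matrix over Z this has rank 7, with invariant factors (1,1,1,1,1,1,1).

Now H_k = ker ∂_k / im ∂_{k+1}, so:

  H_0: rank C_0 − rank ∂_1 = 6 − 5 = 1, and the invariant factors of ∂_1 are all 1, so H_0 = Z.
  H_1: rank ker ∂_1 − rank ∂_2 = (12 − 5) − 7 = 0, and the invariant factors of ∂_2 are all 1, so H_1 = 0.
  H_2: rank ker ∂_2 − rank ∂_3 = (8 − 7) − 0 = 1, and there is no ∂_3, so H_2 = Z.

(K is a triangulation of the 2-sphere S^2.)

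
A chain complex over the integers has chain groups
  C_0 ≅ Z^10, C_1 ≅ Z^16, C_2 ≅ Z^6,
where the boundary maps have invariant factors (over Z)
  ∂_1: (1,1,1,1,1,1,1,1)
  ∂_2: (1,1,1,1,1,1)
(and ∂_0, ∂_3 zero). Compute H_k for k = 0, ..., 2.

H_0 ≅ Z^2,  H_1 ≅ Z^2,  H_2 = 0.

H_0: b_0 = 10 − 0 − 8 = 2; torsion from ∂_1 factors > 1: none. So H_0 ≅ Z^2.
H_1: b_1 = 16 − 8 − 6 = 2; torsion from ∂_2 factors > 1: none. So H_1 ≅ Z^2.
H_2: b_2 = 6 − 6 − 0 = 0; torsion from ∂_3 factors > 1: none. So H_2 ≅ 0.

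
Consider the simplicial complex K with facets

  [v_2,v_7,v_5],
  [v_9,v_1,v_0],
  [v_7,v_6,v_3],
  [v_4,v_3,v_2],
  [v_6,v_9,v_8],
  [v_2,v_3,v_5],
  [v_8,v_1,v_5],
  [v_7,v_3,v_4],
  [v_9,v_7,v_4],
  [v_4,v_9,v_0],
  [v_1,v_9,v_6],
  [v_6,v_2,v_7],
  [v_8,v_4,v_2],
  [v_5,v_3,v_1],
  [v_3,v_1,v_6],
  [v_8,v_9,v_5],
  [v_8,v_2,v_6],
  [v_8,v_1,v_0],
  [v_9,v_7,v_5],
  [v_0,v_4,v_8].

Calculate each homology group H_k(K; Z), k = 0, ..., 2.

Fix the vertex order v_0 < v_1 < v_2 < v_3 < v_4 < v_5 < v_6 < v_7 < v_8 < v_9 and write every simplex with vertices in increasing order. Then dim K = 2 and the simplices of K are:

  0-simplices (10): [v_0], [v_1], [v_2], [v_3], [v_4], [v_5], [v_6], [v_7], [v_8], [v_9]
  1-simplices (30): (30 of them)
  2-simplices (20): (20 of them)

giving chain groups C_0 ≅ Z^10, C_1 ≅ Z^30, C_2 ≅ Z^20.

∂_1: C_1 → C_0 sends each edge [p,q] (with p < q) to q − p. For instance
  ∂[v_2,v_3] = [v_3] − [v_2].
The 10×30 boundary matrix has rank 9 and Smith normal form diag(1,1,1,1,1,1,1,1,1).

The boundary map ∂_2: C_2 → C_1 maps a triangle to the signed sum of its edges. For instance
  ∂[v_0,v_1,v_8] = [v_1,v_8] − [v_0,v_8] + [v_0,v_1],
  ∂[v_0,v_4,v_9] = [v_4,v_9] − [v_0,v_9] + [v_0,v_4].
The resulting 30×20 matrix has rank 20, and its Smith normal form has invariant factors (1,1,1,1,1,1,1,1,1,1,1,1,1,1,1,1,1,1,1,2).

Now H_k = ker ∂_k / im ∂_{k+1}, so:

  H_0: rank C_0 − rank ∂_1 = 10 − 9 = 1, and the invariant factors of ∂_1 are all 1, so H_0 ≅ Z.
  H_1: rank ker ∂_1 − rank ∂_2 = (30 − 9) − 20 = 1, and ∂_2 has invariant factor 2 > 1, so H_1 ≅ Z × Z/2.
  H_2: rank ker ∂_2 − rank ∂_3 = (20 − 20) − 0 = 0, and there is no ∂_3, so H_2 ≅ 0.

(K is a triangulation of the Klein bottle.)

H_0 = Z,  H_1 = Z × Z/2,  H_2 = 0.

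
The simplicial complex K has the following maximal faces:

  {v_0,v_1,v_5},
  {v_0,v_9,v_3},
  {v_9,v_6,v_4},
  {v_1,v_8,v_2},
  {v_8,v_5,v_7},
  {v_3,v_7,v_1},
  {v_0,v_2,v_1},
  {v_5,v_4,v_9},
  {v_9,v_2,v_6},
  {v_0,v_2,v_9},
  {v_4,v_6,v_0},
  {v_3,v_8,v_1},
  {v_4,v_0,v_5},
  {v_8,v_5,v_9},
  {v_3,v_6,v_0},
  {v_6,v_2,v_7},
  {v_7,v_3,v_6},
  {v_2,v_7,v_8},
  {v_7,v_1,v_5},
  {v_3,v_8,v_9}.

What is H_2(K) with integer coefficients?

Order the vertices as v_0 < v_1 < v_2 < v_3 < v_4 < v_5 < v_6 < v_7 < v_8 < v_9. Listing each simplex with vertices in this order, K has dimension 2 with simplices:

  0-simplices (10): [v_0], [v_1], [v_2], [v_3], [v_4], [v_5], [v_6], [v_7], [v_8], [v_9]
  1-simplices (30): (30 of them)
  2-simplices (20): (20 of them)

Hence C_0 ≅ Z^10, C_1 ≅ Z^30, C_2 ≅ Z^20.

∂_1: C_1 → C_0 sends each edge [p,q] (with p < q) to q − p.
This gives a 10×30 integer matrix of rank 9; reducing to Smith normal form yields diagonal entries (1,1,1,1,1,1,1,1,1).

∂_2: C_2 → C_1 maps a triangle to the signed sum of its edges. For instance
  ∂[v_4,v_6,v_9] = [v_6,v_9] − [v_4,v_9] + [v_4,v_6],
  ∂[v_0,v_3,v_9] = [v_3,v_9] − [v_0,v_9] + [v_0,v_3].
The resulting 30×20 matrix has rank 20, and its Smith normal form has invariant factors (1,1,1,1,1,1,1,1,1,1,1,1,1,1,1,1,1,1,1,2).

Computing H_k = (kernel of ∂_k) / (image of ∂_{k+1}):

  H_2: rank ker ∂_2 − rank ∂_3 = (20 − 20) − 0 = 0, and there is no ∂_3, so H_2 = 0.

H_2 ≅ 0.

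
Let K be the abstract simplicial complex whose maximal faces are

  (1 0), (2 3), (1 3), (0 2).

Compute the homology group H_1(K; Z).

K has 4 vertices, 4 edges.
rank ∂_1 = 3, rank ∂_2 = 0 ⇒ b_1 = 4 − 3 − 0 = 1. So H_1 = Z.

H_1 = Z.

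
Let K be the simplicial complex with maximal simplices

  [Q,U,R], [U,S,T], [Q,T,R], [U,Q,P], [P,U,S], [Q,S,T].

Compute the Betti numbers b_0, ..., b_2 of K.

Take the total order P < Q < R < S < T < U on the vertex set. Then K (dimension 2) consists of the simplices:

  0-simplices (6): P, Q, R, S, T, U
  1-simplices (12): PQ, PS, PU, QR, QS, QT, QU, RT, RU, ST, SU, TU
  2-simplices (6): PQU, PSU, QRT, QRU, QST, STU

giving chain groups C_0 ≅ Z^6, C_1 ≅ Z^12, C_2 ≅ Z^6.

Boundary ∂_1: C_1 → C_0 is given by ∂[p,q] = [q] − [p]. For instance
  ∂SU = U − S.
This gives a 6×12 integer matrix of rank 5; reducing to Smith normal form yields diagonal entries (1,1,1,1,1).

Boundary ∂_2: C_2 → C_1 maps a triangle to the signed sum of its edges. For instance
  ∂QRT = RT − QT + QR,
  ∂PQU = QU − PU + PQ.
As a 12×6 matrix over Z this has rank 6, with invariant factors (1,1,1,1,1,1).

Reading off H_k = ker ∂_k / im ∂_{k+1}:

  H_0: rank C_0 − rank ∂_1 = 6 − 5 = 1, and the invariant factors of ∂_1 are all 1, so H_0 ≅ Z.
  H_1: rank ker ∂_1 − rank ∂_2 = (12 − 5) − 6 = 1, and the invariant factors of ∂_2 are all 1, so H_1 ≅ Z.
  H_2: rank ker ∂_2 − rank ∂_3 = (6 − 6) − 0 = 0, and there is no ∂_3, so H_2 ≅ 0.

Hence the Betti numbers are b_0 = 1, b_1 = 1, b_2 = 0.

b_0 = 1, b_1 = 1, b_2 = 0.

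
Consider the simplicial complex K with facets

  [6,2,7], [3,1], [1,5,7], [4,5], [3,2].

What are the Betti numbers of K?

We work with the vertex ordering 1 < 2 < 3 < 4 < 5 < 6 < 7. The simplices of K, each written with vertices in increasing order, are:

  0-simplices (7): [1], [2], [3], [4], [5], [6], [7]
  1-simplices (9): [1,3], [1,5], [1,7], [2,3], [2,6], [2,7], [4,5], [5,7], [6,7]
  2-simplices (2): [1,5,7], [2,6,7]

so the chain groups are C_0 ≅ Z^7, C_1 ≅ Z^9, C_2 ≅ Z^2.

∂_1: C_1 → C_0 is given by ∂[p,q] = [q] − [p]. For instance
  ∂[1,3] = [3] − [1].
The resulting 7×9 matrix has rank 6, and its Smith normal form has invariant factors (1,1,1,1,1,1).

The boundary map ∂_2: C_2 → C_1 sends each 2-simplex [p,q,r] to [q,r] − [p,r] + [p,q]. For instance
  ∂[2,6,7] = [6,7] − [2,7] + [2,6],
  ∂[1,5,7] = [5,7] − [1,7] + [1,5].
As a 9×2 matrix over Z this has rank 2, with invariant factors (1,1).

Reading off H_k = ker ∂_k / im ∂_{k+1}:

  H_0: rank C_0 − rank ∂_1 = 7 − 6 = 1, and the invariant factors of ∂_1 are all 1, so H_0 = Z.
  H_1: rank ker ∂_1 − rank ∂_2 = (9 − 6) − 2 = 1, and the invariant factors of ∂_2 are all 1, so H_1 = Z.
  H_2: rank ker ∂_2 − rank ∂_3 = (2 − 2) − 0 = 0, and there is no ∂_3, so H_2 = 0.

As a check, the Euler characteristic is 7 − 9 + 2 = 0, which agrees with 1 − 1 + 0 = 0.

Hence the Betti numbers are b_0 = 1, b_1 = 1, b_2 = 0.

b_0 = 1, b_1 = 1, b_2 = 0.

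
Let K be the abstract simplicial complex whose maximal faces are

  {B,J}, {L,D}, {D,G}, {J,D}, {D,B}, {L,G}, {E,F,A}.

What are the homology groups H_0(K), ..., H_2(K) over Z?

Take the total order A < B < D < E < F < G < J < L on the vertex set. Then K (dimension 2) consists of the simplices:

  0-simplices (8): A, B, D, E, F, G, J, L
  1-simplices (9): AE, AF, BD, BJ, DG, DJ, DL, EF, GL
  2-simplices (1): AEF

giving chain groups C_0 ≅ Z^8, C_1 ≅ Z^9, C_2 ≅ Z^1.

∂_1: C_1 → C_0 is given by ∂[p,q] = [q] − [p]. For instance
  ∂GL = L − G.
The resulting 8×9 matrix has rank 6, and its Smith normal form has invariant factors (1,1,1,1,1,1).

Boundary ∂_2: C_2 → C_1 maps a triangle to the signed sum of its edges. For instance
  ∂AEF = EF − AF + AE.
This gives a 9×1 integer matrix of rank 1; reducing to Smith normal form yields diagonal entries (1).

Computing H_k = (kernel of ∂_k) / (image of ∂_{k+1}):

  H_0: rank C_0 − rank ∂_1 = 8 − 6 = 2, and the invariant factors of ∂_1 are all 1, so H_0 = Z^2.
  H_1: rank ker ∂_1 − rank ∂_2 = (9 − 6) − 1 = 2, and the invariant factors of ∂_2 are all 1, so H_1 = Z^2.
  H_2: rank ker ∂_2 − rank ∂_3 = (1 − 1) − 0 = 0, and there is no ∂_3, so H_2 = 0.

As a check, the Euler characteristic is 8 − 9 + 1 = 0, which agrees with 2 − 2 + 0 = 0.
(K is a triangulation of the disjoint union of a wedge of 2 circles and the 2-simplex.)

H_0 = Z^2,  H_1 = Z^2,  H_2 = 0.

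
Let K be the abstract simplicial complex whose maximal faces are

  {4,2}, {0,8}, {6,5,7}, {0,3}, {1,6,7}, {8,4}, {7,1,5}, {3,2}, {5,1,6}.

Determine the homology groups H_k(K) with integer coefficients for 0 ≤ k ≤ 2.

K has 9 vertices, 11 edges, 4 triangles.
rank ∂_0 = 0, rank ∂_1 = 7 ⇒ b_0 = 9 − 0 − 7 = 2; all invariant factors of ∂_1 are 1 so no torsion. So H_0 = Z^2.
rank ∂_1 = 7, rank ∂_2 = 3 ⇒ b_1 = 11 − 7 − 3 = 1; all invariant factors of ∂_2 are 1 so no torsion. So H_1 = Z.
rank ∂_2 = 3, rank ∂_3 = 0 ⇒ b_2 = 4 − 3 − 0 = 1. So H_2 = Z.

H_0 = Z^2,  H_1 = Z,  H_2 = Z.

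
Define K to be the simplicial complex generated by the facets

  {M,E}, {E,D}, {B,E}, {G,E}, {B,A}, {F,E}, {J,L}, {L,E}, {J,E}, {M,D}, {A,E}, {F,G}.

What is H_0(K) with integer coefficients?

K has 9 vertices, 12 edges.
rank ∂_0 = 0, rank ∂_1 = 8 ⇒ b_0 = 9 − 0 − 8 = 1; all invariant factors of ∂_1 are 1 so no torsion. So H_0 ≅ Z.

H_0 = Z.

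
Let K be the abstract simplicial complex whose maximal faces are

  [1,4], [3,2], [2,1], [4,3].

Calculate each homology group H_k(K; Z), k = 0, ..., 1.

We work with the vertex ordering 1 < 2 < 3 < 4. The simplices of K, each written with vertices in increasing order, are:

  0-simplices (4): [1], [2], [3], [4]
  1-simplices (4): [1,2], [1,4], [2,3], [3,4]

giving chain groups C_0 ≅ Z^4, C_1 ≅ Z^4.

The boundary map ∂_1: C_1 → C_0 sends each edge [p,q] (with p < q) to q − p.
The 4×4 boundary matrix has rank 3 and Smith normal form diag(1,1,1).

Computing H_k = (kernel of ∂_k) / (image of ∂_{k+1}):

  H_0: rank C_0 − rank ∂_1 = 4 − 3 = 1, and the invariant factors of ∂_1 are all 1, so H_0 = Z.
  H_1: rank ker ∂_1 − rank ∂_2 = (4 − 3) − 0 = 1, and there is no ∂_2, so H_1 = Z.

(K is a triangulation of the circle S^1.)

H_0 = Z,  H_1 = Z.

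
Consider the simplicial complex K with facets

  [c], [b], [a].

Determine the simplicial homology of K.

H_0 = Z^3.

Take the total order a < b < c on the vertex set. Then K (dimension 0) consists of the simplices:

  0-simplices (3): a, b, c

Hence C_0 ≅ Z^3.

Reading off H_k = ker ∂_k / im ∂_{k+1}:

  H_0: rank C_0 − rank ∂_1 = 3 − 0 = 3, and there is no ∂_1, so H_0 = Z^3.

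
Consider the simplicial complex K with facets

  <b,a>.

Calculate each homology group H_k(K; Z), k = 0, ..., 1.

H_0 ≅ Z,  H_1 = 0.

Fix the vertex order a < b and write every simplex with vertices in increasing order. Then dim K = 1 and the simplices of K are:

  0-simplices (2): a, b
  1-simplices (1): ab

Hence C_0 ≅ Z^2, C_1 ≅ Z^1.

∂_1: C_1 → C_0 is given by ∂[p,q] = [q] − [p].
This gives a 2×1 integer matrix of rank 1; reducing to Smith normal form yields diagonal entries (1).

Computing H_k = (kernel of ∂_k) / (image of ∂_{k+1}):

  H_0: rank C_0 − rank ∂_1 = 2 − 1 = 1, and the invariant factors of ∂_1 are all 1, so H_0 ≅ Z.
  H_1: rank ker ∂_1 − rank ∂_2 = (1 − 1) − 0 = 0, and there is no ∂_2, so H_1 ≅ 0.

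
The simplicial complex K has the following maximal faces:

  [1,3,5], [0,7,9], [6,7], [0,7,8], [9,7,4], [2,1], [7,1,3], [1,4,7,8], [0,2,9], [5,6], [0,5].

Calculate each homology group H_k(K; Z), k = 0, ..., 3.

H_0 = Z,  H_1 = Z^3,  H_2 = 0,  H_3 = 0.

Take the total order 0 < 1 < 2 < 3 < 4 < 5 < 6 < 7 < 8 < 9 on the vertex set. Then K (dimension 3) consists of the simplices:

  0-simplices (10): [0], [1], [2], [3], [4], [5], [6], [7], [8], [9]
  1-simplices (21): [0,2], [0,5], [0,7], [0,8], [0,9], [1,2], [1,3], [1,4], [1,5], [1,7], [1,8], [2,9], [3,5], [3,7], [4,7], [4,8], [4,9], [5,6], [6,7], [7,8], [7,9]
  2-simplices (10): [0,2,9], [0,7,8], [0,7,9], [1,3,5], [1,3,7], [1,4,7], [1,4,8], [1,7,8], [4,7,8], [4,7,9]
  3-simplices (1): [1,4,7,8]

so the chain groups are C_0 ≅ Z^10, C_1 ≅ Z^21, C_2 ≅ Z^10, C_3 ≅ Z^1.

Boundary ∂_1: C_1 → C_0 sends each edge [p,q] (with p < q) to q − p.
This gives a 10×21 integer matrix of rank 9; reducing to Smith normal form yields diagonal entries (1,1,1,1,1,1,1,1,1).

Boundary ∂_2: C_2 → C_1 maps a triangle to the signed sum of its edges. For instance
  ∂[1,4,8] = [4,8] − [1,8] + [1,4],
  ∂[4,7,9] = [7,9] − [4,9] + [4,7].
The resulting 21×10 matrix has rank 9, and its Smith normal form has invariant factors (1,1,1,1,1,1,1,1,1).

Boundary ∂_3: C_3 → C_2 sends each 3-simplex σ to the alternating sum Σ_i (−1)^i (σ with its i-th vertex removed). For instance
  ∂[1,4,7,8] = [4,7,8] − [1,7,8] + [1,4,8] − [1,4,7].
This gives a 10×1 integer matrix of rank 1; reducing to Smith normal form yields diagonal entries (1).

From H_k ≅ ker(∂_k) / im(∂_{k+1}) we obtain:

  H_0: rank C_0 − rank ∂_1 = 10 − 9 = 1, and the invariant factors of ∂_1 are all 1, so H_0 = Z.
  H_1: rank ker ∂_1 − rank ∂_2 = (21 − 9) − 9 = 3, and the invariant factors of ∂_2 are all 1, so H_1 = Z^3.
  H_2: rank ker ∂_2 − rank ∂_3 = (10 − 9) − 1 = 0, and the invariant factors of ∂_3 are all 1, so H_2 = 0.
  H_3: rank ker ∂_3 − rank ∂_4 = (1 − 1) − 0 = 0, and there is no ∂_4, so H_3 = 0.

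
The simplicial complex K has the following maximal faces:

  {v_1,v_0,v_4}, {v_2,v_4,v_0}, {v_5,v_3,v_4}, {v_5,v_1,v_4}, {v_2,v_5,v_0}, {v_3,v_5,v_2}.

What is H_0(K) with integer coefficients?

H_0 ≅ Z.

We work with the vertex ordering v_0 < v_1 < v_2 < v_3 < v_4 < v_5. The simplices of K, each written with vertices in increasing order, are:

  0-simplices (6): [v_0], [v_1], [v_2], [v_3], [v_4], [v_5]
  1-simplices (12): [v_0,v_1], [v_0,v_2], [v_0,v_4], [v_0,v_5], [v_1,v_4], [v_1,v_5], [v_2,v_3], [v_2,v_4], [v_2,v_5], [v_3,v_4], [v_3,v_5], [v_4,v_5]
  2-simplices (6): [v_0,v_1,v_4], [v_0,v_2,v_4], [v_0,v_2,v_5], [v_1,v_4,v_5], [v_2,v_3,v_5], [v_3,v_4,v_5]

giving chain groups C_0 ≅ Z^6, C_1 ≅ Z^12, C_2 ≅ Z^6.

The boundary map ∂_1: C_1 → C_0 sends each edge [p,q] (with p < q) to q − p. For instance
  ∂[v_0,v_1] = [v_1] − [v_0].
The resulting 6×12 matrix has rank 5, and its Smith normal form has invariant factors (1,1,1,1,1).

∂_2: C_2 → C_1 acts by ∂[p,q,r] = [q,r] − [p,r] + [p,q]. For instance
  ∂[v_0,v_2,v_5] = [v_2,v_5] − [v_0,v_5] + [v_0,v_2],
  ∂[v_3,v_4,v_5] = [v_4,v_5] − [v_3,v_5] + [v_3,v_4].
The resulting 12×6 matrix has rank 6, and its Smith normal form has invariant factors (1,1,1,1,1,1).

Computing H_k = (kernel of ∂_k) / (image of ∂_{k+1}):

  H_0: rank C_0 − rank ∂_1 = 6 − 5 = 1, and the invariant factors of ∂_1 are all 1, so H_0 = Z.

(K is a triangulation of the cylinder S^1 x I.)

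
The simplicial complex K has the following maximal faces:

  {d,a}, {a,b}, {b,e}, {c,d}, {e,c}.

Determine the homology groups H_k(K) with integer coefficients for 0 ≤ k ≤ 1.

H_0 ≅ Z,  H_1 ≅ Z.

K has 5 vertices, 5 edges.
rank ∂_0 = 0, rank ∂_1 = 4 ⇒ b_0 = 5 − 0 − 4 = 1; all invariant factors of ∂_1 are 1 so no torsion. So H_0 ≅ Z.
rank ∂_1 = 4, rank ∂_2 = 0 ⇒ b_1 = 5 − 4 − 0 = 1. So H_1 ≅ Z.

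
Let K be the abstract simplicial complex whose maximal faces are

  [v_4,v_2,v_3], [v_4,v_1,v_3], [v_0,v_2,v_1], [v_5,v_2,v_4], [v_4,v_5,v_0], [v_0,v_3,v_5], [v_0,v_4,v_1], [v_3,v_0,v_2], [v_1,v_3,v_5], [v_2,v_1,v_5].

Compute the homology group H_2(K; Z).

H_2 ≅ 0.

Fix the vertex order v_0 < v_1 < v_2 < v_3 < v_4 < v_5 and write every simplex with vertices in increasing order. Then dim K = 2 and the simplices of K are:

  0-simplices (6): [v_0], [v_1], [v_2], [v_3], [v_4], [v_5]
  1-simplices (15): (15 of them)
  2-simplices (10): [v_0,v_1,v_2], [v_0,v_1,v_4], [v_0,v_2,v_3], [v_0,v_3,v_5], [v_0,v_4,v_5], [v_1,v_2,v_5], [v_1,v_3,v_4], [v_1,v_3,v_5], [v_2,v_3,v_4], [v_2,v_4,v_5]

Hence C_0 ≅ Z^6, C_1 ≅ Z^15, C_2 ≅ Z^10.

Boundary ∂_1: C_1 → C_0 sends each edge [p,q] (with p < q) to q − p. For instance
  ∂[v_0,v_3] = [v_3] − [v_0].
The resulting 6×15 matrix has rank 5, and its Smith normal form has invariant factors (1,1,1,1,1).

∂_2: C_2 → C_1 acts by ∂[p,q,r] = [q,r] − [p,r] + [p,q]. For instance
  ∂[v_0,v_3,v_5] = [v_3,v_5] − [v_0,v_5] + [v_0,v_3],
  ∂[v_0,v_4,v_5] = [v_4,v_5] − [v_0,v_5] + [v_0,v_4].
This gives a 15×10 integer matrix of rank 10; reducing to Smith normal form yields diagonal entries (1,1,1,1,1,1,1,1,1,2).

Now H_k = ker ∂_k / im ∂_{k+1}, so:

  H_2: rank ker ∂_2 − rank ∂_3 = (10 − 10) − 0 = 0, and there is no ∂_3, so H_2 = 0.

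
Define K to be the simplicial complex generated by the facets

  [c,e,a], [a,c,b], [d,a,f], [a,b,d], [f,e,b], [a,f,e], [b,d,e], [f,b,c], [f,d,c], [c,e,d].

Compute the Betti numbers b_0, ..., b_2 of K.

Fix the vertex order a < b < c < d < e < f and write every simplex with vertices in increasing order. Then dim K = 2 and the simplices of K are:

  0-simplices (6): a, b, c, d, e, f
  1-simplices (15): ab, ac, ad, ae, af, bc, bd, be, bf, cd, ce, cf, de, df, ef
  2-simplices (10): abc, abd, ace, adf, aef, bcf, bde, bef, cde, cdf

so the chain groups are C_0 ≅ Z^6, C_1 ≅ Z^15, C_2 ≅ Z^10.

Boundary ∂_1: C_1 → C_0 is given by ∂[p,q] = [q] − [p]. For instance
  ∂bf = f − b.
This gives a 6×15 integer matrix of rank 5; reducing to Smith normal form yields diagonal entries (1,1,1,1,1).

The boundary map ∂_2: C_2 → C_1 maps a triangle to the signed sum of its edges. For instance
  ∂bde = de − be + bd,
  ∂bef = ef − bf + be.
The resulting 15×10 matrix has rank 10, and its Smith normal form has invariant factors (1,1,1,1,1,1,1,1,1,2).

Now H_k = ker ∂_k / im ∂_{k+1}, so:

  H_0: rank C_0 − rank ∂_1 = 6 − 5 = 1, and the invariant factors of ∂_1 are all 1, so H_0 ≅ Z.
  H_1: rank ker ∂_1 − rank ∂_2 = (15 − 5) − 10 = 0, and ∂_2 has invariant factor 2 > 1, so H_1 ≅ Z/2.
  H_2: rank ker ∂_2 − rank ∂_3 = (10 − 10) − 0 = 0, and there is no ∂_3, so H_2 ≅ 0.

Hence the Betti numbers are b_0 = 1, b_1 = 0, b_2 = 0.

b_0 = 1, b_1 = 0, b_2 = 0.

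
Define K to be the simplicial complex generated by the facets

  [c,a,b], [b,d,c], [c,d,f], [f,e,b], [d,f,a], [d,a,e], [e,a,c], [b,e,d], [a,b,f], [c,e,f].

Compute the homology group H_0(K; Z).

Order the vertices as a < b < c < d < e < f. Listing each simplex with vertices in this order, K has dimension 2 with simplices:

  0-simplices (6): a, b, c, d, e, f
  1-simplices (15): ab, ac, ad, ae, af, bc, bd, be, bf, cd, ce, cf, de, df, ef
  2-simplices (10): abc, abf, ace, ade, adf, bcd, bde, bef, cdf, cef

Hence C_0 ≅ Z^6, C_1 ≅ Z^15, C_2 ≅ Z^10.

The boundary map ∂_1: C_1 → C_0 maps an edge to its endpoints' difference, ∂[p,q] = q − p.
The 6×15 boundary matrix has rank 5 and Smith normal form diag(1,1,1,1,1).

Boundary ∂_2: C_2 → C_1 acts by ∂[p,q,r] = [q,r] − [p,r] + [p,q]. For instance
  ∂bde = de − be + bd,
  ∂bef = ef − bf + be.
As a 15×10 matrix over Z this has rank 10, with invariant factors (1,1,1,1,1,1,1,1,1,2).

Reading off H_k = ker ∂_k / im ∂_{k+1}:

  H_0: rank C_0 − rank ∂_1 = 6 − 5 = 1, and the invariant factors of ∂_1 are all 1, so H_0 ≅ Z.

H_0 = Z.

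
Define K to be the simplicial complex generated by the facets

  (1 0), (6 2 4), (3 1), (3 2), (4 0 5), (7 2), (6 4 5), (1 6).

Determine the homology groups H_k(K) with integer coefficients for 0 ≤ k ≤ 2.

H_0 ≅ Z,  H_1 ≅ Z^2,  H_2 = 0.

K has 8 vertices, 12 edges, 3 triangles.
rank ∂_0 = 0, rank ∂_1 = 7 ⇒ b_0 = 8 − 0 − 7 = 1; all invariant factors of ∂_1 are 1 so no torsion. So H_0 ≅ Z.
rank ∂_1 = 7, rank ∂_2 = 3 ⇒ b_1 = 12 − 7 − 3 = 2; all invariant factors of ∂_2 are 1 so no torsion. So H_1 ≅ Z^2.
rank ∂_2 = 3, rank ∂_3 = 0 ⇒ b_2 = 3 − 3 − 0 = 0. So H_2 ≅ 0.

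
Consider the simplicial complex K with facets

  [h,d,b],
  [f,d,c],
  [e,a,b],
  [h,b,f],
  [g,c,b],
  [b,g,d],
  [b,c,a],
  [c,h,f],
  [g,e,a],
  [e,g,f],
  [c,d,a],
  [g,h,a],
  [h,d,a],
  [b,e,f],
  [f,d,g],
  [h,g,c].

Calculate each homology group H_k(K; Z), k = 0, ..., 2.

H_0 ≅ Z,  H_1 ≅ Z^2,  H_2 ≅ Z.

Order the vertices as a < b < c < d < e < f < g < h. Listing each simplex with vertices in this order, K has dimension 2 with simplices:

  0-simplices (8): a, b, c, d, e, f, g, h
  1-simplices (24): ab, ac, ad, ae, ag, ah, bc, bd, be, bf, bg, bh, cd, cf, cg, ch, df, dg, dh, ef, eg, fg, fh, gh
  2-simplices (16): abc, abe, acd, adh, aeg, agh, bcg, bdg, bdh, bef, bfh, cdf, cfh, cgh, dfg, efg

Hence C_0 ≅ Z^8, C_1 ≅ Z^24, C_2 ≅ Z^16.

Boundary ∂_1: C_1 → C_0 sends each edge [p,q] (with p < q) to q − p. For instance
  ∂ag = g − a.
This gives a 8×24 integer matrix of rank 7; reducing to Smith normal form yields diagonal entries (1,1,1,1,1,1,1).

Boundary ∂_2: C_2 → C_1 maps a triangle to the signed sum of its edges. For instance
  ∂bdg = dg − bg + bd,
  ∂bcg = cg − bg + bc.
The 24×16 boundary matrix has rank 15 and Smith normal form diag(1,1,1,1,1,1,1,1,1,1,1,1,1,1,1).

Now H_k = ker ∂_k / im ∂_{k+1}, so:

  H_0: rank C_0 − rank ∂_1 = 8 − 7 = 1, and the invariant factors of ∂_1 are all 1, so H_0 ≅ Z.
  H_1: rank ker ∂_1 − rank ∂_2 = (24 − 7) − 15 = 2, and the invariant factors of ∂_2 are all 1, so H_1 ≅ Z^2.
  H_2: rank ker ∂_2 − rank ∂_3 = (16 − 15) − 0 = 1, and there is no ∂_3, so H_2 ≅ Z.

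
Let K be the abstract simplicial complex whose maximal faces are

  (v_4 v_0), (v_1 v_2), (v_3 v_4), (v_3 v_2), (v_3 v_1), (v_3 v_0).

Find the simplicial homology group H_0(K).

Order the vertices as v_0 < v_1 < v_2 < v_3 < v_4. Listing each simplex with vertices in this order, K has dimension 1 with simplices:

  0-simplices (5): [v_0], [v_1], [v_2], [v_3], [v_4]
  1-simplices (6): [v_0,v_3], [v_0,v_4], [v_1,v_2], [v_1,v_3], [v_2,v_3], [v_3,v_4]

giving chain groups C_0 ≅ Z^5, C_1 ≅ Z^6.

Boundary ∂_1: C_1 → C_0 sends each edge [p,q] (with p < q) to q − p. For instance
  ∂[v_1,v_2] = [v_2] − [v_1].
As a 5×6 matrix over Z this has rank 4, with invariant factors (1,1,1,1).

Now H_k = ker ∂_k / im ∂_{k+1}, so:

  H_0: rank C_0 − rank ∂_1 = 5 − 4 = 1, and the invariant factors of ∂_1 are all 1, so H_0 = Z.

(K is a triangulation of a wedge of 2 circles.)

H_0 = Z.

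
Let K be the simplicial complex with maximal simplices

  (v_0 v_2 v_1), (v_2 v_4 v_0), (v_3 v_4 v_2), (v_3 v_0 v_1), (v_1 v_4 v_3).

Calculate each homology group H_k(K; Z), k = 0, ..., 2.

H_0 = Z,  H_1 = Z,  H_2 = 0.

We work with the vertex ordering v_0 < v_1 < v_2 < v_3 < v_4. The simplices of K, each written with vertices in increasing order, are:

  0-simplices (5): [v_0], [v_1], [v_2], [v_3], [v_4]
  1-simplices (10): [v_0,v_1], [v_0,v_2], [v_0,v_3], [v_0,v_4], [v_1,v_2], [v_1,v_3], [v_1,v_4], [v_2,v_3], [v_2,v_4], [v_3,v_4]
  2-simplices (5): [v_0,v_1,v_2], [v_0,v_1,v_3], [v_0,v_2,v_4], [v_1,v_3,v_4], [v_2,v_3,v_4]

so the chain groups are C_0 ≅ Z^5, C_1 ≅ Z^10, C_2 ≅ Z^5.

The boundary map ∂_1: C_1 → C_0 sends each edge [p,q] (with p < q) to q − p. For instance
  ∂[v_0,v_2] = [v_2] − [v_0].
This gives a 5×10 integer matrix of rank 4; reducing to Smith normal form yields diagonal entries (1,1,1,1).

The boundary map ∂_2: C_2 → C_1 acts by ∂[p,q,r] = [q,r] − [p,r] + [p,q]. For instance
  ∂[v_0,v_1,v_3] = [v_1,v_3] − [v_0,v_3] + [v_0,v_1],
  ∂[v_0,v_1,v_2] = [v_1,v_2] − [v_0,v_2] + [v_0,v_1].
The 10×5 boundary matrix has rank 5 and Smith normal form diag(1,1,1,1,1).

From H_k ≅ ker(∂_k) / im(∂_{k+1}) we obtain:

  H_0: rank C_0 − rank ∂_1 = 5 − 4 = 1, and the invariant factors of ∂_1 are all 1, so H_0 = Z.
  H_1: rank ker ∂_1 − rank ∂_2 = (10 − 4) − 5 = 1, and the invariant factors of ∂_2 are all 1, so H_1 = Z.
  H_2: rank ker ∂_2 − rank ∂_3 = (5 − 5) − 0 = 0, and there is no ∂_3, so H_2 = 0.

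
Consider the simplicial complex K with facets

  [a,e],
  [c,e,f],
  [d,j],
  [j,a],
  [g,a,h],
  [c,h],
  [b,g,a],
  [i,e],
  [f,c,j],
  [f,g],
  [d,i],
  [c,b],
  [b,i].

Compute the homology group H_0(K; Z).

Fix the vertex order a < b < c < d < e < f < g < h < i < j and write every simplex with vertices in increasing order. Then dim K = 2 and the simplices of K are:

  0-simplices (10): a, b, c, d, e, f, g, h, i, j
  1-simplices (19): ab, ae, ag, ah, aj, bc, bg, bi, ce, cf, ch, cj, di, dj, ef, ei, fg, fj, gh
  2-simplices (4): abg, agh, cef, cfj

Hence C_0 ≅ Z^10, C_1 ≅ Z^19, C_2 ≅ Z^4.

∂_1: C_1 → C_0 is given by ∂[p,q] = [q] − [p].
This gives a 10×19 integer matrix of rank 9; reducing to Smith normal form yields diagonal entries (1,1,1,1,1,1,1,1,1).

∂_2: C_2 → C_1 sends each 2-simplex [p,q,r] to [q,r] − [p,r] + [p,q]. For instance
  ∂cfj = fj − cj + cf,
  ∂abg = bg − ag + ab.
This gives a 19×4 integer matrix of rank 4; reducing to Smith normal form yields diagonal entries (1,1,1,1).

Now H_k = ker ∂_k / im ∂_{k+1}, so:

  H_0: rank C_0 − rank ∂_1 = 10 − 9 = 1, and the invariant factors of ∂_1 are all 1, so H_0 = Z.

H_0 ≅ Z.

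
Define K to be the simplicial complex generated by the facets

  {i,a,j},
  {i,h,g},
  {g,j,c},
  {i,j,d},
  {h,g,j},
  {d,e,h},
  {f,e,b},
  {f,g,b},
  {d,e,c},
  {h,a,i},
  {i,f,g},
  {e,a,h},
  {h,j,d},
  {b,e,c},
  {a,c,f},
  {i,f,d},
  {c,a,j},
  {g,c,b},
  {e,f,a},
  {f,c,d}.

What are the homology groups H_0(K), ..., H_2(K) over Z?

H_0 ≅ Z,  H_1 ≅ Z ⊕ Z/2Z,  H_2 = 0.

Order the vertices as a < b < c < d < e < f < g < h < i < j. Listing each simplex with vertices in this order, K has dimension 2 with simplices:

  0-simplices (10): a, b, c, d, e, f, g, h, i, j
  1-simplices (30): ac, ae, af, ah, ai, aj, bc, be, bf, bg, cd, ce, cf, cg, cj, de, df, dh, di, dj, ef, eh, fg, fi, gh, gi, gj, hi, hj, ij
  2-simplices (20): acf, acj, aef, aeh, ahi, aij, bce, bcg, bef, bfg, cde, cdf, cgj, deh, dfi, dhj, dij, fgi, ghi, ghj

giving chain groups C_0 ≅ Z^10, C_1 ≅ Z^30, C_2 ≅ Z^20.

The boundary map ∂_1: C_1 → C_0 sends each edge [p,q] (with p < q) to q − p. For instance
  ∂dj = j − d.
This gives a 10×30 integer matrix of rank 9; reducing to Smith normal form yields diagonal entries (1,1,1,1,1,1,1,1,1).

Boundary ∂_2: C_2 → C_1 acts by ∂[p,q,r] = [q,r] − [p,r] + [p,q]. For instance
  ∂bcg = cg − bg + bc,
  ∂cgj = gj − cj + cg.
The 30×20 boundary matrix has rank 20 and Smith normal form diag(1,1,1,1,1,1,1,1,1,1,1,1,1,1,1,1,1,1,1,2).

Now H_k = ker ∂_k / im ∂_{k+1}, so:

  H_0: rank C_0 − rank ∂_1 = 10 − 9 = 1, and the invariant factors of ∂_1 are all 1, so H_0 = Z.
  H_1: rank ker ∂_1 − rank ∂_2 = (30 − 9) − 20 = 1, and ∂_2 has invariant factor 2 > 1, so H_1 = Z ⊕ Z/2Z.
  H_2: rank ker ∂_2 − rank ∂_3 = (20 − 20) − 0 = 0, and there is no ∂_3, so H_2 = 0.

As a check, the Euler characteristic is 10 − 30 + 20 = 0, which agrees with 1 − 1 + 0 = 0.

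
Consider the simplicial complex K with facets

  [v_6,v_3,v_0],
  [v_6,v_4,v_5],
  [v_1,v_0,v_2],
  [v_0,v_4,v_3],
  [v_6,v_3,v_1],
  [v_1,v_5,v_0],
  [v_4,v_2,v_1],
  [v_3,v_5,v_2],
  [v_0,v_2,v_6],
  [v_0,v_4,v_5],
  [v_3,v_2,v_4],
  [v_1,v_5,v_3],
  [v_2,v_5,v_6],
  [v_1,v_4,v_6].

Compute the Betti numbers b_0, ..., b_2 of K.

Order the vertices as v_0 < v_1 < v_2 < v_3 < v_4 < v_5 < v_6. Listing each simplex with vertices in this order, K has dimension 2 with simplices:

  0-simplices (7): [v_0], [v_1], [v_2], [v_3], [v_4], [v_5], [v_6]
  1-simplices (21): (21 of them)
  2-simplices (14): (14 of them)

giving chain groups C_0 ≅ Z^7, C_1 ≅ Z^21, C_2 ≅ Z^14.

Boundary ∂_1: C_1 → C_0 sends each edge [p,q] (with p < q) to q − p. For instance
  ∂[v_4,v_5] = [v_5] − [v_4].
This gives a 7×21 integer matrix of rank 6; reducing to Smith normal form yields diagonal entries (1,1,1,1,1,1).

The boundary map ∂_2: C_2 → C_1 sends each 2-simplex [p,q,r] to [q,r] − [p,r] + [p,q]. For instance
  ∂[v_0,v_1,v_5] = [v_1,v_5] − [v_0,v_5] + [v_0,v_1],
  ∂[v_2,v_3,v_4] = [v_3,v_4] − [v_2,v_4] + [v_2,v_3].
The 21×14 boundary matrix has rank 13 and Smith normal form diag(1,1,1,1,1,1,1,1,1,1,1,1,1).

Reading off H_k = ker ∂_k / im ∂_{k+1}:

  H_0: rank C_0 − rank ∂_1 = 7 − 6 = 1, and the invariant factors of ∂_1 are all 1, so H_0 ≅ Z.
  H_1: rank ker ∂_1 − rank ∂_2 = (21 − 6) − 13 = 2, and the invariant factors of ∂_2 are all 1, so H_1 ≅ Z^2.
  H_2: rank ker ∂_2 − rank ∂_3 = (14 − 13) − 0 = 1, and there is no ∂_3, so H_2 ≅ Z.

Hence the Betti numbers are b_0 = 1, b_1 = 2, b_2 = 1.

b_0 = 1, b_1 = 2, b_2 = 1.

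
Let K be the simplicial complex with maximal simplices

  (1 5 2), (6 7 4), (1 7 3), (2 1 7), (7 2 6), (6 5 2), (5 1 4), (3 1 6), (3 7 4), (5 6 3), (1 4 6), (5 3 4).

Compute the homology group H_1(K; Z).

H_1 = Z/2.

We work with the vertex ordering 1 < 2 < 3 < 4 < 5 < 6 < 7. The simplices of K, each written with vertices in increasing order, are:

  0-simplices (7): [1], [2], [3], [4], [5], [6], [7]
  1-simplices (18): [1,2], [1,3], [1,4], [1,5], [1,6], [1,7], [2,5], [2,6], [2,7], [3,4], [3,5], [3,6], [3,7], [4,5], [4,6], [4,7], [5,6], [6,7]
  2-simplices (12): [1,2,5], [1,2,7], [1,3,6], [1,3,7], [1,4,5], [1,4,6], [2,5,6], [2,6,7], [3,4,5], [3,4,7], [3,5,6], [4,6,7]

so the chain groups are C_0 ≅ Z^7, C_1 ≅ Z^18, C_2 ≅ Z^12.

The boundary map ∂_1: C_1 → C_0 is given by ∂[p,q] = [q] − [p]. For instance
  ∂[6,7] = [7] − [6].
This gives a 7×18 integer matrix of rank 6; reducing to Smith normal form yields diagonal entries (1,1,1,1,1,1).

The boundary map ∂_2: C_2 → C_1 acts by ∂[p,q,r] = [q,r] − [p,r] + [p,q]. For instance
  ∂[1,2,7] = [2,7] − [1,7] + [1,2],
  ∂[2,5,6] = [5,6] − [2,6] + [2,5].
The 18×12 boundary matrix has rank 12 and Smith normal form diag(1,1,1,1,1,1,1,1,1,1,1,2).

Computing H_k = (kernel of ∂_k) / (image of ∂_{k+1}):

  H_1: rank ker ∂_1 − rank ∂_2 = (18 − 6) − 12 = 0, and ∂_2 has invariant factor 2 > 1, so H_1 = Z/2.

(K is a triangulation of the real projective plane RP^2.)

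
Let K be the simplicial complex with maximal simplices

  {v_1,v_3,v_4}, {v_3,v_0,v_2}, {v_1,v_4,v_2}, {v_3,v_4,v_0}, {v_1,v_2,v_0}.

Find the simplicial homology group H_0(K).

H_0 ≅ Z.

Fix the vertex order v_0 < v_1 < v_2 < v_3 < v_4 and write every simplex with vertices in increasing order. Then dim K = 2 and the simplices of K are:

  0-simplices (5): [v_0], [v_1], [v_2], [v_3], [v_4]
  1-simplices (10): [v_0,v_1], [v_0,v_2], [v_0,v_3], [v_0,v_4], [v_1,v_2], [v_1,v_3], [v_1,v_4], [v_2,v_3], [v_2,v_4], [v_3,v_4]
  2-simplices (5): [v_0,v_1,v_2], [v_0,v_2,v_3], [v_0,v_3,v_4], [v_1,v_2,v_4], [v_1,v_3,v_4]

so the chain groups are C_0 ≅ Z^5, C_1 ≅ Z^10, C_2 ≅ Z^5.

The boundary map ∂_1: C_1 → C_0 sends each edge [p,q] (with p < q) to q − p.
As a 5×10 matrix over Z this has rank 4, with invariant factors (1,1,1,1).

Boundary ∂_2: C_2 → C_1 acts by ∂[p,q,r] = [q,r] − [p,r] + [p,q]. For instance
  ∂[v_1,v_3,v_4] = [v_3,v_4] − [v_1,v_4] + [v_1,v_3],
  ∂[v_0,v_1,v_2] = [v_1,v_2] − [v_0,v_2] + [v_0,v_1].
As a 10×5 matrix over Z this has rank 5, with invariant factors (1,1,1,1,1).

Reading off H_k = ker ∂_k / im ∂_{k+1}:

  H_0: rank C_0 − rank ∂_1 = 5 − 4 = 1, and the invariant factors of ∂_1 are all 1, so H_0 ≅ Z.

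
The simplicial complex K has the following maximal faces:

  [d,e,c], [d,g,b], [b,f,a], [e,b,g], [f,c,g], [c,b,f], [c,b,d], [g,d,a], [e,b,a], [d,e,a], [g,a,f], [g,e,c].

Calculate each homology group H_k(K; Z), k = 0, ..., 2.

Fix the vertex order a < b < c < d < e < f < g and write every simplex with vertices in increasing order. Then dim K = 2 and the simplices of K are:

  0-simplices (7): a, b, c, d, e, f, g
  1-simplices (18): ab, ad, ae, af, ag, bc, bd, be, bf, bg, cd, ce, cf, cg, de, dg, eg, fg
  2-simplices (12): abe, abf, ade, adg, afg, bcd, bcf, bdg, beg, cde, ceg, cfg

giving chain groups C_0 ≅ Z^7, C_1 ≅ Z^18, C_2 ≅ Z^12.

Boundary ∂_1: C_1 → C_0 maps an edge to its endpoints' difference, ∂[p,q] = q − p. For instance
  ∂eg = g − e.
As a 7×18 matrix over Z this has rank 6, with invariant factors (1,1,1,1,1,1).

Boundary ∂_2: C_2 → C_1 sends each 2-simplex [p,q,r] to [q,r] − [p,r] + [p,q]. For instance
  ∂bcf = cf − bf + bc,
  ∂afg = fg − ag + af.
This gives a 18×12 integer matrix of rank 12; reducing to Smith normal form yields diagonal entries (1,1,1,1,1,1,1,1,1,1,1,2).

Computing H_k = (kernel of ∂_k) / (image of ∂_{k+1}):

  H_0: rank C_0 − rank ∂_1 = 7 − 6 = 1, and the invariant factors of ∂_1 are all 1, so H_0 ≅ Z.
  H_1: rank ker ∂_1 − rank ∂_2 = (18 − 6) − 12 = 0, and ∂_2 has invariant factor 2 > 1, so H_1 ≅ Z/2Z.
  H_2: rank ker ∂_2 − rank ∂_3 = (12 − 12) − 0 = 0, and there is no ∂_3, so H_2 ≅ 0.

(K is a triangulation of the real projective plane RP^2.)

H_0 ≅ Z,  H_1 ≅ Z/2Z,  H_2 = 0.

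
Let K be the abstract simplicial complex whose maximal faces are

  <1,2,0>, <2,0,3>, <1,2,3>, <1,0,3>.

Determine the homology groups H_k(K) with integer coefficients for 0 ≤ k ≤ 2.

H_0 = Z,  H_1 = 0,  H_2 = Z.

Take the total order 0 < 1 < 2 < 3 on the vertex set. Then K (dimension 2) consists of the simplices:

  0-simplices (4): [0], [1], [2], [3]
  1-simplices (6): [0,1], [0,2], [0,3], [1,2], [1,3], [2,3]
  2-simplices (4): [0,1,2], [0,1,3], [0,2,3], [1,2,3]

Hence C_0 ≅ Z^4, C_1 ≅ Z^6, C_2 ≅ Z^4.

∂_1: C_1 → C_0 maps an edge to its endpoints' difference, ∂[p,q] = q − p. For instance
  ∂[0,3] = [3] − [0].
The 4×6 boundary matrix has rank 3 and Smith normal form diag(1,1,1).

The boundary map ∂_2: C_2 → C_1 maps a triangle to the signed sum of its edges. For instance
  ∂[0,1,3] = [1,3] − [0,3] + [0,1],
  ∂[0,2,3] = [2,3] − [0,3] + [0,2].
The 6×4 boundary matrix has rank 3 and Smith normal form diag(1,1,1).

Computing H_k = (kernel of ∂_k) / (image of ∂_{k+1}):

  H_0: rank C_0 − rank ∂_1 = 4 − 3 = 1, and the invariant factors of ∂_1 are all 1, so H_0 = Z.
  H_1: rank ker ∂_1 − rank ∂_2 = (6 − 3) − 3 = 0, and the invariant factors of ∂_2 are all 1, so H_1 = 0.
  H_2: rank ker ∂_2 − rank ∂_3 = (4 − 3) − 0 = 1, and there is no ∂_3, so H_2 = Z.

As a check, the Euler characteristic is 4 − 6 + 4 = 2, which agrees with 1 − 0 + 1 = 2.
(K is a triangulation of the 2-sphere S^2.)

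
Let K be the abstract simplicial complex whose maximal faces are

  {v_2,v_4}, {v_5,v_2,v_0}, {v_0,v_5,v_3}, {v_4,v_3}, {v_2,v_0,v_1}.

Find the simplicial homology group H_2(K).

H_2 ≅ 0.

Fix the vertex order v_0 < v_1 < v_2 < v_3 < v_4 < v_5 and write every simplex with vertices in increasing order. Then dim K = 2 and the simplices of K are:

  0-simplices (6): [v_0], [v_1], [v_2], [v_3], [v_4], [v_5]
  1-simplices (9): [v_0,v_1], [v_0,v_2], [v_0,v_3], [v_0,v_5], [v_1,v_2], [v_2,v_4], [v_2,v_5], [v_3,v_4], [v_3,v_5]
  2-simplices (3): [v_0,v_1,v_2], [v_0,v_2,v_5], [v_0,v_3,v_5]

giving chain groups C_0 ≅ Z^6, C_1 ≅ Z^9, C_2 ≅ Z^3.

Boundary ∂_1: C_1 → C_0 is given by ∂[p,q] = [q] − [p]. For instance
  ∂[v_0,v_1] = [v_1] − [v_0].
The resulting 6×9 matrix has rank 5, and its Smith normal form has invariant factors (1,1,1,1,1).

The boundary map ∂_2: C_2 → C_1 maps a triangle to the signed sum of its edges. For instance
  ∂[v_0,v_1,v_2] = [v_1,v_2] − [v_0,v_2] + [v_0,v_1],
  ∂[v_0,v_3,v_5] = [v_3,v_5] − [v_0,v_5] + [v_0,v_3].
As a 9×3 matrix over Z this has rank 3, with invariant factors (1,1,1).

Reading off H_k = ker ∂_k / im ∂_{k+1}:

  H_2: rank ker ∂_2 − rank ∂_3 = (3 − 3) − 0 = 0, and there is no ∂_3, so H_2 ≅ 0.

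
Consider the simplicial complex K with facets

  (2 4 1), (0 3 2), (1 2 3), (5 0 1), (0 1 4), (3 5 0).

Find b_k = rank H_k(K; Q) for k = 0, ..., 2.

b_0 = 1, b_1 = 1, b_2 = 0.

Order the vertices as 0 < 1 < 2 < 3 < 4 < 5. Listing each simplex with vertices in this order, K has dimension 2 with simplices:

  0-simplices (6): [0], [1], [2], [3], [4], [5]
  1-simplices (12): [0,1], [0,2], [0,3], [0,4], [0,5], [1,2], [1,3], [1,4], [1,5], [2,3], [2,4], [3,5]
  2-simplices (6): [0,1,4], [0,1,5], [0,2,3], [0,3,5], [1,2,3], [1,2,4]

so the chain groups are C_0 ≅ Z^6, C_1 ≅ Z^12, C_2 ≅ Z^6.

Boundary ∂_1: C_1 → C_0 is given by ∂[p,q] = [q] − [p]. For instance
  ∂[1,5] = [5] − [1].
The resulting 6×12 matrix has rank 5, and its Smith normal form has invariant factors (1,1,1,1,1).

Boundary ∂_2: C_2 → C_1 maps a triangle to the signed sum of its edges. For instance
  ∂[0,1,5] = [1,5] − [0,5] + [0,1],
  ∂[0,1,4] = [1,4] − [0,4] + [0,1].
This gives a 12×6 integer matrix of rank 6; reducing to Smith normal form yields diagonal entries (1,1,1,1,1,1).

From H_k ≅ ker(∂_k) / im(∂_{k+1}) we obtain:

  H_0: rank C_0 − rank ∂_1 = 6 − 5 = 1, and the invariant factors of ∂_1 are all 1, so H_0 ≅ Z.
  H_1: rank ker ∂_1 − rank ∂_2 = (12 − 5) − 6 = 1, and the invariant factors of ∂_2 are all 1, so H_1 ≅ Z.
  H_2: rank ker ∂_2 − rank ∂_3 = (6 − 6) − 0 = 0, and there is no ∂_3, so H_2 ≅ 0.

(K is a triangulation of the cylinder S^1 x I.)

Hence the Betti numbers are b_0 = 1, b_1 = 1, b_2 = 0.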